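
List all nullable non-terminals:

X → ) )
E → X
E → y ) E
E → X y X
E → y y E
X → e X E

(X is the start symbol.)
There are no ε-productions, so no non-terminal can derive ε.
No non-terminals are nullable.

Answer: None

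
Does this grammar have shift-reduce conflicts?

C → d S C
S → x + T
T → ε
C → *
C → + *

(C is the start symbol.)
No shift-reduce conflicts

Augment with C' → C and build the canonical LR(0) collection (I0 = CLOSURE({[C' → . C]}), then GOTO on every symbol after a dot until no new states appear). It has 11 states:
  I0: { [C → . *], [C → . + *], [C → . d S C], [C' → . C] }  — shift
  I1: { [C → * .] }  — reduce
  I2: { [C → + . *] }  — shift
  I3: { [C' → C .] }  — accept
  I4: { [C → d . S C], [S → . x + T] }  — shift
  I5: { [C → . *], [C → . + *], [C → . d S C], [C → d S . C] }  — shift
  I6: { [S → x . + T] }  — shift
  I7: { [S → x + . T], [T → .] }  — reduce
  I8: { [S → x + T .] }  — reduce
  I9: { [C → d S C .] }  — reduce
  I10: { [C → + * .] }  — reduce

No state contains both a complete item and a shift item.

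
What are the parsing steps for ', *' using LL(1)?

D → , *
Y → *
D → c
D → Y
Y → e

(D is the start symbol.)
Stack is shown with the top on the left.

Stack  Input  Action
--------------------
D $    , * $  output D → , *
, * $  , * $  match ','
* $    * $    match '*'
$      $      accept

The string is accepted.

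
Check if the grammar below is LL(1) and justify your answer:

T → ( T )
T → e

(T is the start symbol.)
For T:
  PREDICT(T → '(' T ')') = { '(' }
  PREDICT(T → e) = { 'e' }

All predict sets are disjoint. The grammar IS LL(1).

Answer: Yes, the grammar is LL(1).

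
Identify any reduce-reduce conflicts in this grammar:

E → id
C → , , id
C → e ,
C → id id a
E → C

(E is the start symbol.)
A reduce-reduce conflict occurs when an LR(0) state has two complete items [A → α .] and [B → β .] — both call for a reduction, and with no lookahead the parser cannot choose between them.

Augment with E' → E and build the canonical LR(0) collection (I0 = CLOSURE({[E' → . E]}), then GOTO on every symbol after a dot until no new states appear). It has 11 states:
  I0: { [C → . , , id], [C → . e ,], [C → . id id a], [E → . C], [E → . id], [E' → . E] }  — shift
  I1: { [C → , . , id] }  — shift
  I2: { [E → C .] }  — reduce
  I3: { [E' → E .] }  — accept
  I4: { [C → e . ,] }  — shift
  I5: { [C → id . id a], [E → id .] }  — shift, reduce
  I6: { [C → id id . a] }  — shift
  I7: { [C → id id a .] }  — reduce
  I8: { [C → e , .] }  — reduce
  I9: { [C → , , . id] }  — shift
  I10: { [C → , , id .] }  — reduce

No state contains more than one complete item.

Answer: No reduce-reduce conflicts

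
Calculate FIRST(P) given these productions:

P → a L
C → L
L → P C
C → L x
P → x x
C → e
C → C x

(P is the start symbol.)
To compute FIRST(P), examine every production with P on the left-hand side, reading each right-hand side left to right until a non-nullable symbol is reached.

From P → a L:
  - a is a terminal: add 'a' and stop
From P → x x:
  - x is a terminal: add 'x' and stop

Collecting: FIRST(P) = { 'a', 'x' }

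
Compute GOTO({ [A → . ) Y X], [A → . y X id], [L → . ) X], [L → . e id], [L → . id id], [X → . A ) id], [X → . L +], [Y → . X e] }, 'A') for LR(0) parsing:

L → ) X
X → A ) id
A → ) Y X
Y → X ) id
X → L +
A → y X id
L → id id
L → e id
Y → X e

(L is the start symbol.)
{ [X → A . ) id] }

GOTO(I, 'A') = CLOSURE({ [A → αX.β] : [A → α.Xβ] ∈ I, X = 'A' })

Items with dot before 'A', with the dot advanced:
  [X → . A ) id] → [X → A . ) id]
Closure adds nothing (no advanced item has the dot before a non-terminal).

GOTO = { [X → A . ) id] }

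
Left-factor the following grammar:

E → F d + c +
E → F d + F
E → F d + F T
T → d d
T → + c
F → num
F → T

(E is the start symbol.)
Left-factoring transforms A → αβ₁ | αβ₂ into A → αA' and A' → β₁ | β₂
(α is the longest common prefix among the alternatives). Repeat until
no nonterminal has two alternatives with a common prefix.

Round 1: E has alternatives sharing prefix 'F d +'. Introduce E': E → F d + E'
  Add: E' → c +
  Add: E' → F
  Add: E' → F T

Round 2: E' has alternatives sharing prefix 'F'. Introduce E'': E' → F E''
  Add: E'' → ε
  Add: E'' → T

No remaining common prefixes — done.

Resulting grammar:
E → F d + E'
E' → c +
E' → F E''
E'' → ε
E'' → T
T → d d
T → + c
F → num
F → T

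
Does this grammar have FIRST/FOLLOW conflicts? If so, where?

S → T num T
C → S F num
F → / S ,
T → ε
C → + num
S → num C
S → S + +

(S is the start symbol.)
A FIRST/FOLLOW conflict occurs when a non-terminal N has a nullable alternative N → β (β ⇒* ε) and another alternative N → α with FIRST(α) ∩ FOLLOW(N) ≠ ∅: on such a lookahead the parser cannot decide between expanding α and letting N vanish via β.

Nullable non-terminals: T.
T has a nullable alternative but only one production, so nothing to check.

C, F, S have no nullable alternative, so no FIRST/FOLLOW check is needed there.

No FIRST/FOLLOW conflicts found.

Answer: No FIRST/FOLLOW conflicts.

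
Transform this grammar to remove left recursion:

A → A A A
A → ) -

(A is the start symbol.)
A is directly left-recursive. The standard transformation for
  A → A α₁ | ... | A α_m | β₁ | ... | β_n
is
  A  → β₁ A' | ... | β_n A'
  A' → α₁ A' | ... | α_m A' | ε

A → ) - becomes A → ) - A'
A → A A A becomes A' → A A A'
Add A' → ε

Resulting grammar:
A → ) - A'
A' → A A A'
A' → ε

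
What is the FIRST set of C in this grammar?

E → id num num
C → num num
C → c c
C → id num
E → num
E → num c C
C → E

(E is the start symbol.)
{ 'c', 'id', 'num' }

To compute FIRST(C), examine every production with C on the left-hand side, reading each right-hand side left to right until a non-nullable symbol is reached.

FIRST sets of the other non-terminals involved (by the same procedure, iterated to a fixed point):
  FIRST(E) = { 'id', 'num' }

From C → num num:
  - num is a terminal: add 'num' and stop
From C → c c:
  - c is a terminal: add 'c' and stop
From C → id num:
  - id is a terminal: add 'id' and stop
From C → E:
  - E is a non-terminal: add FIRST(E) \ {ε} = { 'id', 'num' }
    E is not nullable, so stop

Collecting: FIRST(C) = { 'c', 'id', 'num' }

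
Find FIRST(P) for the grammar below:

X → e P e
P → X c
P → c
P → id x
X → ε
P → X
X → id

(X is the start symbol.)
FIRST sets of the other non-terminals involved (by the same procedure, iterated to a fixed point):
  FIRST(X) = { 'e', 'id', ε }

From P → X c:
  - X is a non-terminal: add FIRST(X) \ {ε} = { 'e', 'id' }
    X is nullable, so continue to the next symbol
  - c is a terminal: add 'c' and stop
From P → c:
  - c is a terminal: add 'c' and stop
From P → id x:
  - id is a terminal: add 'id' and stop
From P → X:
  - X is a non-terminal: add FIRST(X) \ {ε} = { 'e', 'id' }
    X is nullable and nothing follows, so the whole right-hand side can vanish: ε ∈ FIRST(P)

Collecting: FIRST(P) = { 'c', 'e', 'id', ε }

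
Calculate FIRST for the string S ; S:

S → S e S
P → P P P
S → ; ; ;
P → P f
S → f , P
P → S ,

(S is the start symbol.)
FIRST sets of the non-terminals involved (from the grammar, by fixed-point iteration):
  FIRST(S) = { ';', 'f' }

To compute FIRST(S ; S), process the symbols left to right:
Symbol S is a non-terminal. Add FIRST(S) \ {ε} = { ';', 'f' }
S is not nullable (ε ∉ FIRST(S)), so stop here.
FIRST(S ; S) = { ';', 'f' }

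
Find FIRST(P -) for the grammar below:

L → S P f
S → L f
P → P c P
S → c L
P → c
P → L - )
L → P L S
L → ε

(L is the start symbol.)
FIRST sets of the non-terminals involved (from the grammar, by fixed-point iteration):
  FIRST(P) = { '-', 'c', 'f' }

To compute FIRST(P -), process the symbols left to right:
Symbol P is a non-terminal. Add FIRST(P) \ {ε} = { '-', 'c', 'f' }
P is not nullable (ε ∉ FIRST(P)), so stop here.
FIRST(P -) = { '-', 'c', 'f' }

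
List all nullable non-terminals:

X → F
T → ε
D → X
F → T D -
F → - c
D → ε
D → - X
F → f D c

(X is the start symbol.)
ε-productions: T → ε, D → ε
So T, D are immediately nullable.
No further non-terminal can be added: every production for the remaining non-terminals contains a terminal or a non-nullable non-terminal.
Nullable = { 'D', 'T' }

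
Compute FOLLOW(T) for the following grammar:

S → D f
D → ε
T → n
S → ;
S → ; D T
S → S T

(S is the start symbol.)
To compute FOLLOW(T), find every occurrence of T on a right-hand side N → α T β: add FIRST(β) \ {ε}, and if β is empty or nullable also add FOLLOW(N). Iterate to a fixed point.

In S → ; D T: T is at the end, add FOLLOW(S)
In S → S T: T is at the end, add FOLLOW(S)

The FOLLOW sets referred to above (computed the same way, to a fixed point):
  FOLLOW(S) = { $, 'n' }

Taking the union: FOLLOW(T) = { $, 'n' }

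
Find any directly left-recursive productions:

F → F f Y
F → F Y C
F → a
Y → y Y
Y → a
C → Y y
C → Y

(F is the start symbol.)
Yes, F is left-recursive

Direct left recursion occurs when N → N α for some non-terminal N (the right-hand side begins with the left-hand side itself).

F → F f Y: LEFT RECURSIVE (starts with F)
F → F Y C: LEFT RECURSIVE (starts with F)
F → a: starts with a
Y → y Y: starts with y
Y → a: starts with a
C → Y y: starts with Y
C → Y: starts with Y

The grammar has direct left recursion on: F.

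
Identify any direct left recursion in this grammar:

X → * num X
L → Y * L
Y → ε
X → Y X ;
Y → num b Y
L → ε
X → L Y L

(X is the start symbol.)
X → * num X: starts with '*'
L → Y * L: starts with Y
Y → ε: starts with ε
X → Y X ;: starts with Y
Y → num b Y: starts with num
L → ε: starts with ε
X → L Y L: starts with L

No direct left recursion found.

Answer: No direct left recursion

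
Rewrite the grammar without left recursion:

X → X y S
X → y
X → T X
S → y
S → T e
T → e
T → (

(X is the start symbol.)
X is directly left-recursive. The standard transformation for
  A → A α₁ | ... | A α_m | β₁ | ... | β_n
is
  A  → β₁ A' | ... | β_n A'
  A' → α₁ A' | ... | α_m A' | ε

X → y becomes X → y X'
X → T X becomes X → T X X'
X → X y S becomes X' → y S X'
Add X' → ε

Productions for other non-terminals are unchanged:
  S → y
  S → T e
  T → e
  T → (

Resulting grammar:
X → y X'
X → T X X'
X' → y S X'
X' → ε
S → y
S → T e
T → e
T → (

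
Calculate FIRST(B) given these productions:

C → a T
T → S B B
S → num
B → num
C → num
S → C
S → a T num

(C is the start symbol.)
{ 'num' }

To compute FIRST(B), examine every production with B on the left-hand side, reading each right-hand side left to right until a non-nullable symbol is reached.

From B → num:
  - num is a terminal: add 'num' and stop

Collecting: FIRST(B) = { 'num' }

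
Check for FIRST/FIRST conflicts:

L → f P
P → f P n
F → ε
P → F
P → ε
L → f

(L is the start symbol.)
A FIRST/FIRST conflict occurs when two productions N → α and N → β for the same non-terminal have FIRST(α) ∩ FIRST(β) ≠ ∅ (with ε ∈ FIRST of a nullable right-hand side, so two nullable alternatives also conflict).

FIRST sets of the non-terminals at (or reachable through a nullable prefix from) the front of some alternative:
  FIRST(F) = { ε }

Productions for L:
  L → f P: FIRST = { 'f' }
  L → f: FIRST = { 'f' }
Productions for P:
  P → f P n: FIRST = { 'f' }
  P → F: FIRST = { ε }
  P → ε: FIRST = { ε }
F has only one production, so no FIRST/FIRST conflict is possible there.

Conflict for L: L → f P and L → f
  Overlap: { 'f' }
Conflict for P: P → F and P → ε
  Overlap: { ε }

Answer: Yes. L → f P / L → f on { 'f' }; P → F / P → ε on { ε }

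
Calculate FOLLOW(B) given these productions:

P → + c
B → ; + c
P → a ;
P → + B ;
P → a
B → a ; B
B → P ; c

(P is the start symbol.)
To compute FOLLOW(B), find every occurrence of B on a right-hand side N → α B β: add FIRST(β) \ {ε}, and if β is empty or nullable also add FOLLOW(N). Iterate to a fixed point.

In P → + B ;: B is followed by ';', add FIRST(';') \ {ε} = { ';' }
In B → a ; B: B is at the end; this adds FOLLOW(B) to itself — nothing new

Taking the union: FOLLOW(B) = { ';' }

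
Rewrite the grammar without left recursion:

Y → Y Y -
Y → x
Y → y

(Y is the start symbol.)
Y is directly left-recursive. The standard transformation for
  A → A α₁ | ... | A α_m | β₁ | ... | β_n
is
  A  → β₁ A' | ... | β_n A'
  A' → α₁ A' | ... | α_m A' | ε

Y → x becomes Y → x Y'
Y → y becomes Y → y Y'
Y → Y Y - becomes Y' → Y - Y'
Add Y' → ε

Resulting grammar:
Y → x Y'
Y → y Y'
Y' → Y - Y'
Y' → ε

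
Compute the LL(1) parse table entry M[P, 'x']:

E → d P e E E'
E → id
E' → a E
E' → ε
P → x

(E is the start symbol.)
To find M[P, 'x'], we find productions for P where 'x' is in the predict set (PREDICT(N → α) = (FIRST(α) \ {ε}) ∪ (FOLLOW(N) if α ⇒* ε)).

P → x: PREDICT = { 'x' }
  'x' is in predict set, so this production goes in M[P, 'x']

M[P, 'x'] = P → x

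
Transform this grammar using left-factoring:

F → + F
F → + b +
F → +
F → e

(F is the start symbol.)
Left-factoring transforms A → αβ₁ | αβ₂ into A → αA' and A' → β₁ | β₂
(α is the longest common prefix among the alternatives). Repeat until
no nonterminal has two alternatives with a common prefix.

Round 1: F has alternatives sharing prefix '+'. Introduce F': F → + F'
  Add: F' → F
  Add: F' → b +
  Add: F' → ε

No remaining common prefixes — done.

Resulting grammar:
F → + F'
F' → F
F' → b +
F' → ε
F → e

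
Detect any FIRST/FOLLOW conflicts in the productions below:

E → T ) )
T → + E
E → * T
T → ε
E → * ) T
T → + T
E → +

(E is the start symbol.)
No FIRST/FOLLOW conflicts.

Nullable non-terminals: T.

T: nullable alternative(s) T → ε; FOLLOW(T) = { $, ')' }
  T → + E: FIRST \ {ε} = { '+' } — disjoint from FOLLOW(T)
  T → ε: FIRST \ {ε} = { } — this is the only nullable alternative, skip
  T → + T: FIRST \ {ε} = { '+' } — disjoint from FOLLOW(T)

E has no nullable alternative, so no FIRST/FOLLOW check is needed there.

No FIRST/FOLLOW conflicts found.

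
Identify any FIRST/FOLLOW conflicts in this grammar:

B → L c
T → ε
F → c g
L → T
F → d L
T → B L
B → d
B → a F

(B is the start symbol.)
Yes. T → B L with FOLLOW(T) on { 'a', 'c', 'd' }

Nullable non-terminals: L, T.
FIRST sets used below: FIRST(B) = { 'a', 'c', 'd' }
L has a nullable alternative but only one production, so nothing to check.

T: nullable alternative(s) T → ε; FOLLOW(T) = { $, 'a', 'c', 'd' }
  T → ε: FIRST \ {ε} = { } — this is the only nullable alternative, skip
  T → B L: FIRST \ {ε} = { 'a', 'c', 'd' } — overlaps FOLLOW(T) on { 'a', 'c', 'd' }: CONFLICT

B, F have no nullable alternative, so no FIRST/FOLLOW check is needed there.

So the grammar has 1 FIRST/FOLLOW conflict (marked CONFLICT above).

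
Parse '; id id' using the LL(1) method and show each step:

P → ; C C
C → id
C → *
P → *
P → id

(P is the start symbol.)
LL(1) parsing maintains a stack (initially the start symbol over $) and the input. At each step: if the stack top is a terminal, match it against the current input token; if it is a non-terminal N, replace it with the RHS of M[N, lookahead] (the unique production whose predict set contains the lookahead).

Stack is shown with the top on the left.

Stack    Input      Action
--------------------------
P $      ; id id $  output P → ; C C
; C C $  ; id id $  match ';'
C C $    id id $    output C → id
id C $   id id $    match 'id'
C $      id $       output C → id
id $     id $       match 'id'
$        $          accept

The string is accepted.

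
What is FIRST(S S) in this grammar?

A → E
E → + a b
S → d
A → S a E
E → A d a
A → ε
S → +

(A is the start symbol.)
FIRST sets of the non-terminals involved (from the grammar, by fixed-point iteration):
  FIRST(S) = { '+', 'd' }

To compute FIRST(S S), process the symbols left to right:
Symbol S is a non-terminal. Add FIRST(S) \ {ε} = { '+', 'd' }
S is not nullable (ε ∉ FIRST(S)), so stop here.
FIRST(S S) = { '+', 'd' }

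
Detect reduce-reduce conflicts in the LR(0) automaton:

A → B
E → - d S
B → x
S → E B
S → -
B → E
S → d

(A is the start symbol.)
A reduce-reduce conflict occurs when an LR(0) state has two complete items [A → α .] and [B → β .] — both call for a reduction, and with no lookahead the parser cannot choose between them.

Augment with A' → A and build the canonical LR(0) collection (I0 = CLOSURE({[A' → . A]}), then GOTO on every symbol after a dot until no new states appear). It has 12 states:
  I0: { [A → . B], [A' → . A], [B → . E], [B → . x], [E → . - d S] }  — shift
  I1: { [E → - . d S] }  — shift
  I2: { [A' → A .] }  — accept
  I3: { [A → B .] }  — reduce
  I4: { [B → E .] }  — reduce
  I5: { [B → x .] }  — reduce
  I6: { [E → - d . S], [E → . - d S], [S → . -], [S → . E B], [S → . d] }  — shift
  I7: { [E → - . d S], [S → - .] }  — shift, reduce
  I8: { [B → . E], [B → . x], [E → . - d S], [S → E . B] }  — shift
  I9: { [E → - d S .] }  — reduce
  I10: { [S → d .] }  — reduce
  I11: { [S → E B .] }  — reduce

No state contains more than one complete item.

Answer: No reduce-reduce conflicts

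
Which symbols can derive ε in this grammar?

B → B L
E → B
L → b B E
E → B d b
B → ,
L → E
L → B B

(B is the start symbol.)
None

There are no ε-productions, so no non-terminal can derive ε.
No non-terminals are nullable.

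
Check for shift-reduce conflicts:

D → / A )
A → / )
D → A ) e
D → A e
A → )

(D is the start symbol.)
A shift-reduce conflict occurs when an LR(0) state has both:
  - a complete (reduce) item [A → α .] (dot at the end), and
  - a shift item [B → β . c γ] (dot before a terminal).

Augment with D' → D and build the canonical LR(0) collection (I0 = CLOSURE({[D' → . D]}), then GOTO on every symbol after a dot until no new states appear). It has 13 states:
  I0: { [A → . )], [A → . / )], [D → . / A )], [D → . A ) e], [D → . A e], [D' → . D] }  — shift
  I1: { [A → ) .] }  — reduce
  I2: { [A → . )], [A → . / )], [A → / . )], [D → / . A )] }  — shift
  I3: { [D → A . ) e], [D → A . e] }  — shift
  I4: { [D' → D .] }  — accept
  I5: { [D → A ) . e] }  — shift
  I6: { [D → A e .] }  — reduce
  I7: { [D → A ) e .] }  — reduce
  I8: { [A → ) .], [A → / ) .] }  — 2 reduces
  I9: { [A → / . )] }  — shift
  I10: { [D → / A . )] }  — shift
  I11: { [D → / A ) .] }  — reduce
  I12: { [A → / ) .] }  — reduce

No state contains both a complete item and a shift item.

Answer: No shift-reduce conflicts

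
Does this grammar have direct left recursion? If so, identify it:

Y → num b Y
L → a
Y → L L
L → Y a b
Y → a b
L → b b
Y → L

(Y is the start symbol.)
No direct left recursion

Direct left recursion occurs when N → N α for some non-terminal N (the right-hand side begins with the left-hand side itself).

Y → num b Y: starts with num
L → a: starts with a
Y → L L: starts with L
L → Y a b: starts with Y
Y → a b: starts with a
L → b b: starts with b
Y → L: starts with L

No direct left recursion found.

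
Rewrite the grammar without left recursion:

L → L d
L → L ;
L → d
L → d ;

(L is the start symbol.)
L is directly left-recursive. The standard transformation for
  A → A α₁ | ... | A α_m | β₁ | ... | β_n
is
  A  → β₁ A' | ... | β_n A'
  A' → α₁ A' | ... | α_m A' | ε

L → d becomes L → d L'
L → d ; becomes L → d ; L'
L → L d becomes L' → d L'
L → L ; becomes L' → ; L'
Add L' → ε

Resulting grammar:
L → d L'
L → d ; L'
L' → d L'
L' → ; L'
L' → ε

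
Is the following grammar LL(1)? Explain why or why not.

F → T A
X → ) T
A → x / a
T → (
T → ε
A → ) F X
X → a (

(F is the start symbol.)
A grammar is LL(1) if for each non-terminal N with multiple productions, the predict sets of those productions are pairwise disjoint, where PREDICT(N → α) = (FIRST(α) \ {ε}) ∪ (FOLLOW(N) if α ⇒* ε).

Relevant sets:
  FOLLOW(T) = { $, ')', 'a', 'x' }

For X:
  PREDICT(X → ')' T) = { ')' }
  PREDICT(X → a '(') = { 'a' }
For A:
  PREDICT(A → x '/' a) = { 'x' }
  PREDICT(A → ')' F X) = { ')' }
For T:
  PREDICT(T → '(') = { '(' }
  PREDICT(T → ε) = { $, ')', 'a', 'x' }
F has a single production, so nothing to check there.

All predict sets are disjoint. The grammar IS LL(1).

Answer: Yes, the grammar is LL(1).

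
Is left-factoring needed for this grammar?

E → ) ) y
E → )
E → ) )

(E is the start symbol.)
Yes, E has productions with common prefix ')'

Left-factoring is needed when two productions for the same non-terminal
share a common prefix on the right-hand side.

Productions for E:
  E → ) ) y
  E → )
  E → ) )

Found common prefix ')' in productions for E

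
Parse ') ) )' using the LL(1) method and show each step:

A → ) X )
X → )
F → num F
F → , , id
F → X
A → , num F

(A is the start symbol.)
Stack is shown with the top on the left.

Stack    Input    Action
------------------------
A $      ) ) ) $  output A → ) X )
) X ) $  ) ) ) $  match ')'
X ) $    ) ) $    output X → )
) ) $    ) ) $    match ')'
) $      ) $      match ')'
$        $        accept

The string is accepted.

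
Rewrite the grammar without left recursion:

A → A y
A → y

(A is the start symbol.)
A is directly left-recursive. The standard transformation for
  A → A α₁ | ... | A α_m | β₁ | ... | β_n
is
  A  → β₁ A' | ... | β_n A'
  A' → α₁ A' | ... | α_m A' | ε

A → y becomes A → y A'
A → A y becomes A' → y A'
Add A' → ε

Resulting grammar:
A → y A'
A' → y A'
A' → ε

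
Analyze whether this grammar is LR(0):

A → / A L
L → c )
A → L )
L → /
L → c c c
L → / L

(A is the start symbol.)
A grammar is LR(0) if no state in the canonical LR(0) collection has:
  - both a shift item (dot before a terminal) and a complete item (shift-reduce conflict), or
  - two or more complete items (reduce-reduce conflict; the accept item [A' → A .] counts as a complete item here).

Augment with A' → A and build the canonical LR(0) collection (I0 = CLOSURE({[A' → . A]}), then GOTO on every symbol after a dot until no new states appear). It has 14 states:
  I0: { [A → . / A L], [A → . L )], [A' → . A], [L → . / L], [L → . /], [L → . c )], [L → . c c c] }  — shift
  I1: { [A → . / A L], [A → . L )], [A → / . A L], [L → . / L], [L → . /], [L → . c )], [L → . c c c], [L → / . L], [L → / .] }  — shift, reduce
  I2: { [A' → A .] }  — accept
  I3: { [A → L . )] }  — shift
  I4: { [L → c . )], [L → c . c c] }  — shift
  I5: { [L → c ) .] }  — reduce
  I6: { [L → c c . c] }  — shift
  I7: { [L → c c c .] }  — reduce
  I8: { [A → L ) .] }  — reduce
  I9: { [A → / A . L], [L → . / L], [L → . /], [L → . c )], [L → . c c c] }  — shift
  I10: { [A → L . )], [L → / L .] }  — shift, reduce
  I11: { [L → . / L], [L → . /], [L → . c )], [L → . c c c], [L → / . L], [L → / .] }  — shift, reduce
  I12: { [A → / A L .] }  — reduce
  I13: { [L → / L .] }  — reduce

Conflict in state I1:
  Shift-reduce conflict between [L → / .] and [A → . / A L]
So the grammar is NOT LR(0).

Answer: No. Shift-reduce conflict between [L → / .] and [A → . / A L]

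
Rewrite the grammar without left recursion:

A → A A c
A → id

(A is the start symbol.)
A is directly left-recursive. The standard transformation for
  A → A α₁ | ... | A α_m | β₁ | ... | β_n
is
  A  → β₁ A' | ... | β_n A'
  A' → α₁ A' | ... | α_m A' | ε

A → id becomes A → id A'
A → A A c becomes A' → A c A'
Add A' → ε

Resulting grammar:
A → id A'
A' → A c A'
A' → ε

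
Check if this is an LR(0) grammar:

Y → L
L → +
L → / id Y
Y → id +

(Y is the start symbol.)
Yes, the grammar is LR(0)

A grammar is LR(0) if no state in the canonical LR(0) collection has:
  - both a shift item (dot before a terminal) and a complete item (shift-reduce conflict), or
  - two or more complete items (reduce-reduce conflict; the accept item [Y' → Y .] counts as a complete item here).

Augment with Y' → Y and build the canonical LR(0) collection (I0 = CLOSURE({[Y' → . Y]}), then GOTO on every symbol after a dot until no new states appear). It has 9 states:
  I0: { [L → . +], [L → . / id Y], [Y → . L], [Y → . id +], [Y' → . Y] }  — shift
  I1: { [L → + .] }  — reduce
  I2: { [L → / . id Y] }  — shift
  I3: { [Y → L .] }  — reduce
  I4: { [Y' → Y .] }  — accept
  I5: { [Y → id . +] }  — shift
  I6: { [Y → id + .] }  — reduce
  I7: { [L → . +], [L → . / id Y], [L → / id . Y], [Y → . L], [Y → . id +] }  — shift
  I8: { [L → / id Y .] }  — reduce

Every state is either a pure shift/goto state or contains exactly one complete item and nothing to shift — no conflicts. The grammar is LR(0).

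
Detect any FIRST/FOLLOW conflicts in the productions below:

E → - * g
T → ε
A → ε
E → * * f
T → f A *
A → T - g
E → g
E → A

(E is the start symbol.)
No FIRST/FOLLOW conflicts.

A FIRST/FOLLOW conflict occurs when a non-terminal N has a nullable alternative N → β (β ⇒* ε) and another alternative N → α with FIRST(α) ∩ FOLLOW(N) ≠ ∅: on such a lookahead the parser cannot decide between expanding α and letting N vanish via β.

Nullable non-terminals: A, E, T.
FIRST sets used below: FIRST(T) = { 'f', ε }, FIRST(A) = { '-', 'f', ε }

A: nullable alternative(s) A → ε; FOLLOW(A) = { $, '*' }
  A → ε: FIRST \ {ε} = { } — this is the only nullable alternative, skip
  A → T - g: FIRST \ {ε} = { '-', 'f' } — disjoint from FOLLOW(A)

E: nullable alternative(s) E → A; FOLLOW(E) = { $ }
  E → - * g: FIRST \ {ε} = { '-' } — disjoint from FOLLOW(E)
  E → * * f: FIRST \ {ε} = { '*' } — disjoint from FOLLOW(E)
  E → g: FIRST \ {ε} = { 'g' } — disjoint from FOLLOW(E)
  E → A: FIRST \ {ε} = { '-', 'f' } — this is the only nullable alternative, skip

T: nullable alternative(s) T → ε; FOLLOW(T) = { '-' }
  T → ε: FIRST \ {ε} = { } — this is the only nullable alternative, skip
  T → f A *: FIRST \ {ε} = { 'f' } — disjoint from FOLLOW(T)

No FIRST/FOLLOW conflicts found.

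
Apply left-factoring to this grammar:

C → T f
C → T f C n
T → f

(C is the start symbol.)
Left-factoring transforms A → αβ₁ | αβ₂ into A → αA' and A' → β₁ | β₂
(α is the longest common prefix among the alternatives). Repeat until
no nonterminal has two alternatives with a common prefix.

Round 1: C has alternatives sharing prefix 'T f'. Introduce C': C → T f C'
  Add: C' → ε
  Add: C' → C n

No remaining common prefixes — done.

Resulting grammar:
C → T f C'
C' → ε
C' → C n
T → f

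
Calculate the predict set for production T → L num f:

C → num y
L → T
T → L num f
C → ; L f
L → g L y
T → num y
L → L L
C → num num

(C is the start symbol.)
PREDICT(T → L num f) = (FIRST(RHS) \ {ε}) ∪ (FOLLOW(T) if ε ∈ FIRST(RHS), i.e. RHS ⇒* ε)
FIRST(L) = { 'g', 'num' }
FIRST(L num f) = { 'g', 'num' }
ε ∉ FIRST(L num f), so FOLLOW(T) is not added.
PREDICT(T → L num f) = { 'g', 'num' }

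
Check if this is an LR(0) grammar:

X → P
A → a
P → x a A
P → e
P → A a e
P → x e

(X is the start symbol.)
A grammar is LR(0) if no state in the canonical LR(0) collection has:
  - both a shift item (dot before a terminal) and a complete item (shift-reduce conflict), or
  - two or more complete items (reduce-reduce conflict; the accept item [X' → X .] counts as a complete item here).

Augment with X' → X and build the canonical LR(0) collection (I0 = CLOSURE({[X' → . X]}), then GOTO on every symbol after a dot until no new states appear). It has 12 states:
  I0: { [A → . a], [P → . A a e], [P → . e], [P → . x a A], [P → . x e], [X → . P], [X' → . X] }  — shift
  I1: { [P → A . a e] }  — shift
  I2: { [X → P .] }  — reduce
  I3: { [X' → X .] }  — accept
  I4: { [A → a .] }  — reduce
  I5: { [P → e .] }  — reduce
  I6: { [P → x . a A], [P → x . e] }  — shift
  I7: { [A → . a], [P → x a . A] }  — shift
  I8: { [P → x e .] }  — reduce
  I9: { [P → x a A .] }  — reduce
  I10: { [P → A a . e] }  — shift
  I11: { [P → A a e .] }  — reduce

Every state is either a pure shift/goto state or contains exactly one complete item and nothing to shift — no conflicts. The grammar is LR(0).

Answer: Yes, the grammar is LR(0)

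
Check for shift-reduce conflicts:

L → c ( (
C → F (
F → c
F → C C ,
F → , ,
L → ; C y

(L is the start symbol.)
A shift-reduce conflict occurs when an LR(0) state has both:
  - a complete (reduce) item [A → α .] (dot at the end), and
  - a shift item [B → β . c γ] (dot before a terminal).

Augment with L' → L and build the canonical LR(0) collection (I0 = CLOSURE({[L' → . L]}), then GOTO on every symbol after a dot until no new states appear). It has 15 states:
  I0: { [L → . ; C y], [L → . c ( (], [L' → . L] }  — shift
  I1: { [C → . F (], [F → . , ,], [F → . C C ,], [F → . c], [L → ; . C y] }  — shift
  I2: { [L' → L .] }  — accept
  I3: { [L → c . ( (] }  — shift
  I4: { [L → c ( . (] }  — shift
  I5: { [L → c ( ( .] }  — reduce
  I6: { [F → , . ,] }  — shift
  I7: { [C → . F (], [F → . , ,], [F → . C C ,], [F → . c], [F → C . C ,], [L → ; C . y] }  — shift
  I8: { [C → F . (] }  — shift
  I9: { [F → c .] }  — reduce
  I10: { [C → F ( .] }  — reduce
  I11: { [C → . F (], [F → . , ,], [F → . C C ,], [F → . c], [F → C . C ,], [F → C C . ,] }  — shift
  I12: { [L → ; C y .] }  — reduce
  I13: { [F → , . ,], [F → C C , .] }  — shift, reduce
  I14: { [F → , , .] }  — reduce

I13 contains reduce item [F → C C , .] and shift item [F → , . ,] — shift-reduce conflict.

Answer: Yes — I13: [F → C C , .] vs [F → , . ,]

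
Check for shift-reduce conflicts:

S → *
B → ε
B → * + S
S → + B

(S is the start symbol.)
Yes — I2: [B → .] vs [B → . * + S]

Augment with S' → S and build the canonical LR(0) collection (I0 = CLOSURE({[S' → . S]}), then GOTO on every symbol after a dot until no new states appear). It has 8 states:
  I0: { [S → . *], [S → . + B], [S' → . S] }  — shift
  I1: { [S → * .] }  — reduce
  I2: { [B → . * + S], [B → .], [S → + . B] }  — shift, reduce
  I3: { [S' → S .] }  — accept
  I4: { [B → * . + S] }  — shift
  I5: { [S → + B .] }  — reduce
  I6: { [B → * + . S], [S → . *], [S → . + B] }  — shift
  I7: { [B → * + S .] }  — reduce

I2 contains reduce item [B → .] and shift item [B → . * + S] — shift-reduce conflict.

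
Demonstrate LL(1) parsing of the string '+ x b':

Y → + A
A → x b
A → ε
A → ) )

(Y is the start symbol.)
Stack is shown with the top on the left.

Stack  Input    Action
----------------------
Y $    + x b $  output Y → + A
+ A $  + x b $  match '+'
A $    x b $    output A → x b
x b $  x b $    match 'x'
b $    b $      match 'b'
$      $        accept

The string is accepted.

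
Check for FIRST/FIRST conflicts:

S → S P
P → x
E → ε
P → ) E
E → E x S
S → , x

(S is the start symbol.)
Yes. S → S P / S → ',' x on { ',' }

A FIRST/FIRST conflict occurs when two productions N → α and N → β for the same non-terminal have FIRST(α) ∩ FIRST(β) ≠ ∅ (with ε ∈ FIRST of a nullable right-hand side, so two nullable alternatives also conflict).

FIRST sets of the non-terminals at (or reachable through a nullable prefix from) the front of some alternative:
  FIRST(S) = { ',' }
  FIRST(E) = { 'x', ε }

Productions for S:
  S → S P: FIRST = { ',' }
  S → , x: FIRST = { ',' }
Productions for P:
  P → x: FIRST = { 'x' }
  P → ) E: FIRST = { ')' }
Productions for E:
  E → ε: FIRST = { ε }
  E → E x S: FIRST = { 'x' }

Conflict for S: S → S P and S → , x
  Overlap: { ',' }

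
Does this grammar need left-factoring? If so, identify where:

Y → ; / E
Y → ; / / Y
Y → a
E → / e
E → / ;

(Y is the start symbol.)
Yes, Y has productions with common prefix '; /'; E has productions with common prefix '/'

Left-factoring is needed when two productions for the same non-terminal
share a common prefix on the right-hand side.

Productions for Y:
  Y → ; / E
  Y → ; / / Y
  Y → a
Productions for E:
  E → / e
  E → / ;

Found common prefix '; /' in productions for Y
Found common prefix '/' in productions for E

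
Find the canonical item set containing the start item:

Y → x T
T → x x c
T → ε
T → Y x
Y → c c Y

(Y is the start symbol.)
{ [Y → . c c Y], [Y → . x T], [Y' → . Y] }

First, augment the grammar with Y' → Y
I₀ = CLOSURE({ [Y' → . Y] }):
  [Y' → . Y] has the dot before Y: add [Y → . x T], [Y → . c c Y]
No further items can be added.

I₀ = { [Y → . c c Y], [Y → . x T], [Y' → . Y] }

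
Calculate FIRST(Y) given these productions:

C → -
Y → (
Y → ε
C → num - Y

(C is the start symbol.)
{ '(', ε }

From Y → (:
  - '(' is a terminal: add '(' and stop
From Y → ε:
  - ε-production, so ε ∈ FIRST(Y)

Collecting: FIRST(Y) = { '(', ε }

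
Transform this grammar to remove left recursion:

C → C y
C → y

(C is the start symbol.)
C is directly left-recursive. The standard transformation for
  A → A α₁ | ... | A α_m | β₁ | ... | β_n
is
  A  → β₁ A' | ... | β_n A'
  A' → α₁ A' | ... | α_m A' | ε

C → y becomes C → y C'
C → C y becomes C' → y C'
Add C' → ε

Resulting grammar:
C → y C'
C' → y C'
C' → ε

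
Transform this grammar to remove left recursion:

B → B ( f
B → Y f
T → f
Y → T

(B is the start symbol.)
B is directly left-recursive. The standard transformation for
  A → A α₁ | ... | A α_m | β₁ | ... | β_n
is
  A  → β₁ A' | ... | β_n A'
  A' → α₁ A' | ... | α_m A' | ε

B → Y f becomes B → Y f B'
B → B ( f becomes B' → ( f B'
Add B' → ε

Productions for other non-terminals are unchanged:
  T → f
  Y → T

Resulting grammar:
B → Y f B'
B' → ( f B'
B' → ε
T → f
Y → T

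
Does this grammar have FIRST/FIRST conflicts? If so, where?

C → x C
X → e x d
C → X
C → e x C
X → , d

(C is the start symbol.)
A FIRST/FIRST conflict occurs when two productions N → α and N → β for the same non-terminal have FIRST(α) ∩ FIRST(β) ≠ ∅ (with ε ∈ FIRST of a nullable right-hand side, so two nullable alternatives also conflict).

FIRST sets of the non-terminals at (or reachable through a nullable prefix from) the front of some alternative:
  FIRST(X) = { ',', 'e' }

Productions for C:
  C → x C: FIRST = { 'x' }
  C → X: FIRST = { ',', 'e' }
  C → e x C: FIRST = { 'e' }
Productions for X:
  X → e x d: FIRST = { 'e' }
  X → , d: FIRST = { ',' }

Conflict for C: C → X and C → e x C
  Overlap: { 'e' }

Answer: Yes. C → X / C → e x C on { 'e' }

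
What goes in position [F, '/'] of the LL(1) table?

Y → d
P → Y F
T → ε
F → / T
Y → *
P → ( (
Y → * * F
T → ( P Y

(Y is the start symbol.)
F → / T

To find M[F, '/'], we find productions for F where '/' is in the predict set (PREDICT(N → α) = (FIRST(α) \ {ε}) ∪ (FOLLOW(N) if α ⇒* ε)).

F → / T: PREDICT = { '/' }
  '/' is in predict set, so this production goes in M[F, '/']

M[F, '/'] = F → / T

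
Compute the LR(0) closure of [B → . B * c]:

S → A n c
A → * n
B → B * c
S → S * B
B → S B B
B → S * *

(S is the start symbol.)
To compute CLOSURE, for each item [A → α.Bβ] where B is a non-terminal, add [B → .γ] for all productions B → γ; repeat for the newly added items until nothing changes.

Start with: [B → . B * c]
  [B → . B * c] has the dot before B: add [B → . S B B], [B → . S * *]
  [B → . S B B] has the dot before S: add [S → . A n c], [S → . S * B]
  [S → . A n c] has the dot before A: add [A → . * n]
No further items can be added.

CLOSURE = { [A → . * n], [B → . B * c], [B → . S * *], [B → . S B B], [S → . A n c], [S → . S * B] }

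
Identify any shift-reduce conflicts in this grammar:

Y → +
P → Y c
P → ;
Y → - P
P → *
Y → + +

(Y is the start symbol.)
A shift-reduce conflict occurs when an LR(0) state has both:
  - a complete (reduce) item [A → α .] (dot at the end), and
  - a shift item [B → β . c γ] (dot before a terminal).

Augment with Y' → Y and build the canonical LR(0) collection (I0 = CLOSURE({[Y' → . Y]}), then GOTO on every symbol after a dot until no new states appear). It has 10 states:
  I0: { [Y → . + +], [Y → . +], [Y → . - P], [Y' → . Y] }  — shift
  I1: { [Y → + . +], [Y → + .] }  — shift, reduce
  I2: { [P → . *], [P → . ;], [P → . Y c], [Y → - . P], [Y → . + +], [Y → . +], [Y → . - P] }  — shift
  I3: { [Y' → Y .] }  — accept
  I4: { [P → * .] }  — reduce
  I5: { [P → ; .] }  — reduce
  I6: { [Y → - P .] }  — reduce
  I7: { [P → Y . c] }  — shift
  I8: { [P → Y c .] }  — reduce
  I9: { [Y → + + .] }  — reduce

I1 contains reduce item [Y → + .] and shift item [Y → + . +] — shift-reduce conflict.

Answer: Yes — I1: [Y → + .] vs [Y → + . +]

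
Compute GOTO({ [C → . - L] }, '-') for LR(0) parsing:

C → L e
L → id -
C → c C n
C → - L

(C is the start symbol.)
GOTO(I, '-') = CLOSURE({ [A → αX.β] : [A → α.Xβ] ∈ I, X = '-' })

Items with dot before '-', with the dot advanced:
  [C → . - L] → [C → - . L]
Closure of the advanced items:
  [C → - . L] has the dot before L: add [L → . id -]

GOTO = { [C → - . L], [L → . id -] }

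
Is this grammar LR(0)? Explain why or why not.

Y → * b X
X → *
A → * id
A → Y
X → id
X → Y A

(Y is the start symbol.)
No. Shift-reduce conflict between [X → * .] and [Y → * . b X]

Augment with Y' → Y and build the canonical LR(0) collection (I0 = CLOSURE({[Y' → . Y]}), then GOTO on every symbol after a dot until no new states appear). It has 12 states:
  I0: { [Y → . * b X], [Y' → . Y] }  — shift
  I1: { [Y → * . b X] }  — shift
  I2: { [Y' → Y .] }  — accept
  I3: { [X → . *], [X → . Y A], [X → . id], [Y → * b . X], [Y → . * b X] }  — shift
  I4: { [X → * .], [Y → * . b X] }  — shift, reduce
  I5: { [Y → * b X .] }  — reduce
  I6: { [A → . * id], [A → . Y], [X → Y . A], [Y → . * b X] }  — shift
  I7: { [X → id .] }  — reduce
  I8: { [A → * . id], [Y → * . b X] }  — shift
  I9: { [X → Y A .] }  — reduce
  I10: { [A → Y .] }  — reduce
  I11: { [A → * id .] }  — reduce

Conflict in state I4:
  Shift-reduce conflict between [X → * .] and [Y → * . b X]
So the grammar is NOT LR(0).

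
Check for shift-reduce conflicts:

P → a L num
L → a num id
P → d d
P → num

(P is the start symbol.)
A shift-reduce conflict occurs when an LR(0) state has both:
  - a complete (reduce) item [A → α .] (dot at the end), and
  - a shift item [B → β . c γ] (dot before a terminal).

Augment with P' → P and build the canonical LR(0) collection (I0 = CLOSURE({[P' → . P]}), then GOTO on every symbol after a dot until no new states appear). It has 11 states:
  I0: { [P → . a L num], [P → . d d], [P → . num], [P' → . P] }  — shift
  I1: { [P' → P .] }  — accept
  I2: { [L → . a num id], [P → a . L num] }  — shift
  I3: { [P → d . d] }  — shift
  I4: { [P → num .] }  — reduce
  I5: { [P → d d .] }  — reduce
  I6: { [P → a L . num] }  — shift
  I7: { [L → a . num id] }  — shift
  I8: { [L → a num . id] }  — shift
  I9: { [L → a num id .] }  — reduce
  I10: { [P → a L num .] }  — reduce

No state contains both a complete item and a shift item.

Answer: No shift-reduce conflicts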